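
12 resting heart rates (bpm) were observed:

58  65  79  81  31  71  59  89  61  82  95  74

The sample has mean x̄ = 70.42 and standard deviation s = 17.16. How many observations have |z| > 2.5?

Cutoffs: x̄ ± 2.5s = [27.52, 113.32].
Every value lies within the cutoffs.

0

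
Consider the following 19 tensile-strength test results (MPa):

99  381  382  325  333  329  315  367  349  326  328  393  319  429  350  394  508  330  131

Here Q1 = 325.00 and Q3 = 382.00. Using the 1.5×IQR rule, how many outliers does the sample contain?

3

IQR = 57.00; fences at 325.00 − 85.50 = 239.50 and 382.00 + 85.50 = 467.50.
Outside the cutoffs: 99, 131, 508.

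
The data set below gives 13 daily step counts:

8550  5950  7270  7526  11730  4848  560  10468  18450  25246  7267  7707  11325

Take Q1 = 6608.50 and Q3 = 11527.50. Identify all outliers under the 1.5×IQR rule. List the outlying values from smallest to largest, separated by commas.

25246

IQR = Q3 − Q1 = 11527.50 − 6608.50 = 4919.00.
Lower fence = Q1 − 1.5·IQR = 6608.50 − 7378.50 = -770.00.
Upper fence = Q3 + 1.5·IQR = 11527.50 + 7378.50 = 18906.00.
25246 > 18906.00 → outlier.
All remaining values lie within [-770.00, 18906.00].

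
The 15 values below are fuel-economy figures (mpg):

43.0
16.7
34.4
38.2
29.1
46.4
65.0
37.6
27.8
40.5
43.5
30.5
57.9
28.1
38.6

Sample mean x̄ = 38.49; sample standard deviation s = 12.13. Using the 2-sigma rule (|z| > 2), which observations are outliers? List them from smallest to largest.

65.0

Cutoffs at x̄ ± 2s: 38.49 ± 2·12.13 = [14.23, 62.75].
65.0: z = 2.19, |z| > 2 → outlier.
Every other value lies within [14.23, 62.75].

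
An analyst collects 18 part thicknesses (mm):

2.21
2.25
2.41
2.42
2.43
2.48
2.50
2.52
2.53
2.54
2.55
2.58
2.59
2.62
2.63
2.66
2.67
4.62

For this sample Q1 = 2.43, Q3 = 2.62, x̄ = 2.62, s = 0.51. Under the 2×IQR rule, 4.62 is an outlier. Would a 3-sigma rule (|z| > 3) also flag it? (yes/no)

yes

z = (4.62 − 2.62) / 0.51 = 3.92.
|z| = 3.92 > 3.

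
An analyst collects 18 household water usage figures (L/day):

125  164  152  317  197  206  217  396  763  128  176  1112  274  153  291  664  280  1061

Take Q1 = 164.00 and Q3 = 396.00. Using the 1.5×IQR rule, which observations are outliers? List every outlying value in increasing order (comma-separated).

763, 1061, 1112

IQR = Q3 − Q1 = 396.00 − 164.00 = 232.00.
Lower fence = Q1 − 1.5·IQR = 164.00 − 348.00 = -184.00.
Upper fence = Q3 + 1.5·IQR = 396.00 + 348.00 = 744.00.
763 > 744.00 → outlier.
1061 > 744.00 → outlier.
1112 > 744.00 → outlier.
All remaining values lie within [-184.00, 744.00].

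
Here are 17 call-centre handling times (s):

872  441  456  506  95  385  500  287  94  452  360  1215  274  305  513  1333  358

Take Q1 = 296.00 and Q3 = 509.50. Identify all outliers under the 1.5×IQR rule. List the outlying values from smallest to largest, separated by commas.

IQR = Q3 − Q1 = 509.50 − 296.00 = 213.50.
Lower fence = Q1 − 1.5·IQR = 296.00 − 320.25 = -24.25.
Upper fence = Q3 + 1.5·IQR = 509.50 + 320.25 = 829.75.
872 > 829.75 → outlier.
1215 > 829.75 → outlier.
1333 > 829.75 → outlier.
All remaining values lie within [-24.25, 829.75].

872, 1215, 1333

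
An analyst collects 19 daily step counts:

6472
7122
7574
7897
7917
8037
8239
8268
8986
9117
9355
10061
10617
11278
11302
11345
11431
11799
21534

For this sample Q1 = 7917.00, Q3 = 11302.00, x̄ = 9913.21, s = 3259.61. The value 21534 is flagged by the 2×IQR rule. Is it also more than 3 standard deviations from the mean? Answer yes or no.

z = (21534 − 9913.21) / 3259.61 = 3.57.
|z| = 3.57 > 3.

yes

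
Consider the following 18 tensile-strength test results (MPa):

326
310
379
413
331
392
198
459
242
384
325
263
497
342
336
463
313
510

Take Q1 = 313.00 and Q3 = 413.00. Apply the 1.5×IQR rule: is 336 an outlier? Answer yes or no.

IQR = Q3 − Q1 = 413.00 − 313.00 = 100.00.
Lower fence = Q1 − 1.5·IQR = 313.00 − 150.00 = 163.00.
Upper fence = Q3 + 1.5·IQR = 413.00 + 150.00 = 563.00.
336 lies within [163.00, 563.00].

no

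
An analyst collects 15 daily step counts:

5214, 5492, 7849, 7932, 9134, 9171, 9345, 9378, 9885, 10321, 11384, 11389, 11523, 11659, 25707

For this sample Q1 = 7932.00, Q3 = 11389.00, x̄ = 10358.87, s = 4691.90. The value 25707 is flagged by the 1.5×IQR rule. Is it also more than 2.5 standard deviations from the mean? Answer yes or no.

z = (25707 − 10358.87) / 4691.90 = 3.27.
|z| = 3.27 > 2.5.

yes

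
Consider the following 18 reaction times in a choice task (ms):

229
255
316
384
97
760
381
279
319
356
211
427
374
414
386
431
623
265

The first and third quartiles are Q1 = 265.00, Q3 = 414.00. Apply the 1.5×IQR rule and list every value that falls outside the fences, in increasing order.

IQR = Q3 − Q1 = 414.00 − 265.00 = 149.00.
Lower fence = Q1 − 1.5·IQR = 265.00 − 223.50 = 41.50.
Upper fence = Q3 + 1.5·IQR = 414.00 + 223.50 = 637.50.
760 > 637.50 → outlier.
All remaining values lie within [41.50, 637.50].

760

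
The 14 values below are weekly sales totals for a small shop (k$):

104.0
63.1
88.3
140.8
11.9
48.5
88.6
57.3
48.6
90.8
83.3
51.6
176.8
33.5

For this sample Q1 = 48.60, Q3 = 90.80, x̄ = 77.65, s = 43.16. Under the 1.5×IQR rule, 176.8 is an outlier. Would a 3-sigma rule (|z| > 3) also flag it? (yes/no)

z = (176.8 − 77.65) / 43.16 = 2.30.
|z| = 2.30 ≤ 3.

no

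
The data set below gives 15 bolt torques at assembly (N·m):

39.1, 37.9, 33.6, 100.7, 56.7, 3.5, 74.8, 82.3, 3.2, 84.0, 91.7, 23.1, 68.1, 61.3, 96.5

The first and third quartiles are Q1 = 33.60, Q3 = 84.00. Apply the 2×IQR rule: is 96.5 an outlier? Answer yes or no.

IQR = Q3 − Q1 = 84.00 − 33.60 = 50.40.
Lower fence = Q1 − 2·IQR = 33.60 − 100.80 = -67.20.
Upper fence = Q3 + 2·IQR = 84.00 + 100.80 = 184.80.
96.5 lies within [-67.20, 184.80].

no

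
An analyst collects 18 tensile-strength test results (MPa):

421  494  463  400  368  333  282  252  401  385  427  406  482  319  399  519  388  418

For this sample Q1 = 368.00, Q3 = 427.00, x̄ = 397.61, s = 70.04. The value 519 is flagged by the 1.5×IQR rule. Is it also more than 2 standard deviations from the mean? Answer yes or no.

no

z = (519 − 397.61) / 70.04 = 1.73.
|z| = 1.73 ≤ 2.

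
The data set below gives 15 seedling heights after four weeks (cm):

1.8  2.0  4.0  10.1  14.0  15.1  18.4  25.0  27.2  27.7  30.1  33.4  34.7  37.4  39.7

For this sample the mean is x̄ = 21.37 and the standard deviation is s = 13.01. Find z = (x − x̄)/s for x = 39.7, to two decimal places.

1.41

z = (39.7 − 21.37) / 13.01 = 1.41.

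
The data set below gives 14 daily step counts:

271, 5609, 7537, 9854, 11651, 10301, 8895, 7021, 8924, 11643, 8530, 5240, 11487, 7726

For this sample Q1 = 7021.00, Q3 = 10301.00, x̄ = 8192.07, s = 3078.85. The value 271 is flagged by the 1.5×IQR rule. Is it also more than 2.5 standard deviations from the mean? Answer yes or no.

yes

z = (271 − 8192.07) / 3078.85 = -2.57.
|z| = 2.57 > 2.5.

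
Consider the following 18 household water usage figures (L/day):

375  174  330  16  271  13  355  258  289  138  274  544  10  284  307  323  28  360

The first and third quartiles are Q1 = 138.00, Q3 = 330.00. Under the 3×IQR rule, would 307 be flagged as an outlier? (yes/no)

IQR = Q3 − Q1 = 330.00 − 138.00 = 192.00.
Lower fence = Q1 − 3·IQR = 138.00 − 576.00 = -438.00.
Upper fence = Q3 + 3·IQR = 330.00 + 576.00 = 906.00.
307 lies within [-438.00, 906.00].

no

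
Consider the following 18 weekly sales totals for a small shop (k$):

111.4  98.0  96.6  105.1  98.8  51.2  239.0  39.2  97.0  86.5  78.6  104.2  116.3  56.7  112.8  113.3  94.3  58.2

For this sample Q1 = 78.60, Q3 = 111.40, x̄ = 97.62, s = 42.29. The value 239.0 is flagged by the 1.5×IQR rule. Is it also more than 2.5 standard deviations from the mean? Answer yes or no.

z = (239.0 − 97.62) / 42.29 = 3.34.
|z| = 3.34 > 2.5.

yes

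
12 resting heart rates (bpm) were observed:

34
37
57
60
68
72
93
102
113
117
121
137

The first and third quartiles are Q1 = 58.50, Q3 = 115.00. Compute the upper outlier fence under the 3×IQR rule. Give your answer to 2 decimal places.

284.50

IQR = Q3 − Q1 = 115.00 − 58.50 = 56.50.
Lower fence = Q1 − 3·IQR = 58.50 − 169.50 = -111.00.
Upper fence = Q3 + 3·IQR = 115.00 + 169.50 = 284.50.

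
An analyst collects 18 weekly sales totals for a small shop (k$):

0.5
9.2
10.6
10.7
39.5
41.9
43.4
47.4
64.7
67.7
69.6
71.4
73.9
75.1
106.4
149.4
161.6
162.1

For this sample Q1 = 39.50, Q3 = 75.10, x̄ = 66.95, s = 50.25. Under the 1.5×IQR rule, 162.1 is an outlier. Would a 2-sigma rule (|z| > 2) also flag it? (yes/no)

z = (162.1 − 66.95) / 50.25 = 1.89.
|z| = 1.89 ≤ 2.

no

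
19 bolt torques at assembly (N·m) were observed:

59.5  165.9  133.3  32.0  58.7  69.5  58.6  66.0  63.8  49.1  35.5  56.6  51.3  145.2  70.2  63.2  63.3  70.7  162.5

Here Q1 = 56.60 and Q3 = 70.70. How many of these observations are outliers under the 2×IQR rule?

4

IQR = 14.10; fences at 56.60 − 28.20 = 28.40 and 70.70 + 28.20 = 98.90.
Outside the cutoffs: 133.3, 145.2, 162.5, 165.9.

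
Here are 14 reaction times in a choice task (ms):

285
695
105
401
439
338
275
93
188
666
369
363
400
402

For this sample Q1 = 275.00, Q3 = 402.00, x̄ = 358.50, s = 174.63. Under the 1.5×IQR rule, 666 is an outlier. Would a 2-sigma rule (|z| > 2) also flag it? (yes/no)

z = (666 − 358.50) / 174.63 = 1.76.
|z| = 1.76 ≤ 2.

no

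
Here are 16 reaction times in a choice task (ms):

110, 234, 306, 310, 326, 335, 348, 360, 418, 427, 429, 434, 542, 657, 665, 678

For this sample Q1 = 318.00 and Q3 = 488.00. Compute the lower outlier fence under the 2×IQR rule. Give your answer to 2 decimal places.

IQR = Q3 − Q1 = 488.00 − 318.00 = 170.00.
Lower fence = Q1 − 2·IQR = 318.00 − 340.00 = -22.00.
Upper fence = Q3 + 2·IQR = 488.00 + 340.00 = 828.00.

-22.00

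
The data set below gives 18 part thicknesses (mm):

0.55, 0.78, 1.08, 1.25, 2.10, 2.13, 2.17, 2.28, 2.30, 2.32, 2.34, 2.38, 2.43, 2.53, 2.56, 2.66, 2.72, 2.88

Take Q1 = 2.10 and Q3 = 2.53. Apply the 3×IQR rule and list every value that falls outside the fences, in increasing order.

0.55, 0.78

IQR = Q3 − Q1 = 2.53 − 2.10 = 0.43.
Lower fence = Q1 − 3·IQR = 2.10 − 1.29 = 0.81.
Upper fence = Q3 + 3·IQR = 2.53 + 1.29 = 3.82.
0.55 < 0.81 → outlier.
0.78 < 0.81 → outlier.
All remaining values lie within [0.81, 3.82].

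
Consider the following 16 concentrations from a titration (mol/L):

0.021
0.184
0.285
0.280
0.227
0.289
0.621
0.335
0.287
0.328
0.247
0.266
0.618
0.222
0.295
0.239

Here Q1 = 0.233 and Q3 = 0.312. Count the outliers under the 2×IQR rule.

3

IQR = 0.079; fences at 0.233 − 0.158 = 0.075 and 0.312 + 0.158 = 0.470.
Outside the cutoffs: 0.021, 0.618, 0.621.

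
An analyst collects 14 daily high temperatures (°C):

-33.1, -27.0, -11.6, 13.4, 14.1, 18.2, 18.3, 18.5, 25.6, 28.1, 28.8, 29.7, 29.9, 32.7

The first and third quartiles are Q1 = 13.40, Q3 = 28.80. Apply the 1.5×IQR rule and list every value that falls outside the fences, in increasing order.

-33.1, -27.0, -11.6

IQR = Q3 − Q1 = 28.80 − 13.40 = 15.40.
Lower fence = Q1 − 1.5·IQR = 13.40 − 23.10 = -9.70.
Upper fence = Q3 + 1.5·IQR = 28.80 + 23.10 = 51.90.
-33.1 < -9.70 → outlier.
-27.0 < -9.70 → outlier.
-11.6 < -9.70 → outlier.
All remaining values lie within [-9.70, 51.90].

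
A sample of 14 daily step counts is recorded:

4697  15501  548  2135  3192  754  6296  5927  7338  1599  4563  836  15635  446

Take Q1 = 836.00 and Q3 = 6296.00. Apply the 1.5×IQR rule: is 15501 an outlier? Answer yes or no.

yes

IQR = Q3 − Q1 = 6296.00 − 836.00 = 5460.00.
Lower fence = Q1 − 1.5·IQR = 836.00 − 8190.00 = -7354.00.
Upper fence = Q3 + 1.5·IQR = 6296.00 + 8190.00 = 14486.00.
15501 lies above the upper fence.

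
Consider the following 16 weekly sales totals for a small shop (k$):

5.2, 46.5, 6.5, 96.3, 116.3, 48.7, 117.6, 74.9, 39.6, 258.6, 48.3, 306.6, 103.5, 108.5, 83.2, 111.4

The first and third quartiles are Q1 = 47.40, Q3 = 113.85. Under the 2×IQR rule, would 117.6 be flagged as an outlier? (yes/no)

no

IQR = Q3 − Q1 = 113.85 − 47.40 = 66.45.
Lower fence = Q1 − 2·IQR = 47.40 − 132.90 = -85.50.
Upper fence = Q3 + 2·IQR = 113.85 + 132.90 = 246.75.
117.6 lies within [-85.50, 246.75].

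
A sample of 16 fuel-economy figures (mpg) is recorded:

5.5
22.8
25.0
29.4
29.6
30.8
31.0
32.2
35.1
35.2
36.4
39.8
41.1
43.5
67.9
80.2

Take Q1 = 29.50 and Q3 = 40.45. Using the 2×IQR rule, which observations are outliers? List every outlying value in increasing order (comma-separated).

5.5, 67.9, 80.2

IQR = Q3 − Q1 = 40.45 − 29.50 = 10.95.
Lower fence = Q1 − 2·IQR = 29.50 − 21.90 = 7.60.
Upper fence = Q3 + 2·IQR = 40.45 + 21.90 = 62.35.
5.5 < 7.60 → outlier.
67.9 > 62.35 → outlier.
80.2 > 62.35 → outlier.
All remaining values lie within [7.60, 62.35].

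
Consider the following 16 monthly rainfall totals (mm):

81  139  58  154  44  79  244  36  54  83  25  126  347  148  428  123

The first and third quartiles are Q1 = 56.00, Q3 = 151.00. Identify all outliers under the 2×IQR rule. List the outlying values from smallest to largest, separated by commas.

IQR = Q3 − Q1 = 151.00 − 56.00 = 95.00.
Lower fence = Q1 − 2·IQR = 56.00 − 190.00 = -134.00.
Upper fence = Q3 + 2·IQR = 151.00 + 190.00 = 341.00.
347 > 341.00 → outlier.
428 > 341.00 → outlier.
All remaining values lie within [-134.00, 341.00].

347, 428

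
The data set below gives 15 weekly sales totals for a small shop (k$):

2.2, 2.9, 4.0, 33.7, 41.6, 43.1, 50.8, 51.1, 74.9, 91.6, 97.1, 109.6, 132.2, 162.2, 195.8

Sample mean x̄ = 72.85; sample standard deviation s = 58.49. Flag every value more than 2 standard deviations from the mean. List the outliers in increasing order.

Cutoffs at x̄ ± 2s: 72.85 ± 2·58.49 = [-44.13, 189.83].
195.8: z = 2.10, |z| > 2 → outlier.
Every other value lies within [-44.13, 189.83].

195.8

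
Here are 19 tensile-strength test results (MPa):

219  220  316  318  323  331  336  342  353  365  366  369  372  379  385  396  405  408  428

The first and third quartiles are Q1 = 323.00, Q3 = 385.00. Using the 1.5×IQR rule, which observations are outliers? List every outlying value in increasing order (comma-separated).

219, 220

IQR = Q3 − Q1 = 385.00 − 323.00 = 62.00.
Lower fence = Q1 − 1.5·IQR = 323.00 − 93.00 = 230.00.
Upper fence = Q3 + 1.5·IQR = 385.00 + 93.00 = 478.00.
219 < 230.00 → outlier.
220 < 230.00 → outlier.
All remaining values lie within [230.00, 478.00].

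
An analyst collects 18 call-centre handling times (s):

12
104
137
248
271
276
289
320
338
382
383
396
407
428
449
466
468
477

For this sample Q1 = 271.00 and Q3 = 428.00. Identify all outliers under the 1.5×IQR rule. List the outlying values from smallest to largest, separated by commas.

12

IQR = Q3 − Q1 = 428.00 − 271.00 = 157.00.
Lower fence = Q1 − 1.5·IQR = 271.00 − 235.50 = 35.50.
Upper fence = Q3 + 1.5·IQR = 428.00 + 235.50 = 663.50.
12 < 35.50 → outlier.
All remaining values lie within [35.50, 663.50].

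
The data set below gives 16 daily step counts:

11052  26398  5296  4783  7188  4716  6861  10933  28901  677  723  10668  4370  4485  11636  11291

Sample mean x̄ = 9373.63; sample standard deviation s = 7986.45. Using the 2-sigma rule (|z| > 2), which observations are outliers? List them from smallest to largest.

Cutoffs at x̄ ± 2s: 9373.63 ± 2·7986.45 = [-6599.27, 25346.53].
26398: z = 2.13, |z| > 2 → outlier.
28901: z = 2.45, |z| > 2 → outlier.
Every other value lies within [-6599.27, 25346.53].

26398, 28901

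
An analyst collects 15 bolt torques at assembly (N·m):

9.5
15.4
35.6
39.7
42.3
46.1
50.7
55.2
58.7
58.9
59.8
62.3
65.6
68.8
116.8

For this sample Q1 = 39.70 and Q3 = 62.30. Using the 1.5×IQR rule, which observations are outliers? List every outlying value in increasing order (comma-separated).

116.8

IQR = Q3 − Q1 = 62.30 − 39.70 = 22.60.
Lower fence = Q1 − 1.5·IQR = 39.70 − 33.90 = 5.80.
Upper fence = Q3 + 1.5·IQR = 62.30 + 33.90 = 96.20.
116.8 > 96.20 → outlier.
All remaining values lie within [5.80, 96.20].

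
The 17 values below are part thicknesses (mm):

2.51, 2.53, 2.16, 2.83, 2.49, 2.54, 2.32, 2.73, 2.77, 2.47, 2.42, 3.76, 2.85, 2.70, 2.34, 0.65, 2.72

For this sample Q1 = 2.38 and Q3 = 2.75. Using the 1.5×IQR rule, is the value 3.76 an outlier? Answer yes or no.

yes

IQR = Q3 − Q1 = 2.75 − 2.38 = 0.37.
Lower fence = Q1 − 1.5·IQR = 2.38 − 0.555 = 1.825.
Upper fence = Q3 + 1.5·IQR = 2.75 + 0.555 = 3.305.
3.76 lies above the upper fence.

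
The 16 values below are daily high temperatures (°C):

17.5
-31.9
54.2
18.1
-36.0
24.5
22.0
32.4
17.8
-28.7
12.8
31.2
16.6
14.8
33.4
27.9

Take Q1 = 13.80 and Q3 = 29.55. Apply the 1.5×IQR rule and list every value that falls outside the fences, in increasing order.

IQR = Q3 − Q1 = 29.55 − 13.80 = 15.75.
Lower fence = Q1 − 1.5·IQR = 13.80 − 23.625 = -9.825.
Upper fence = Q3 + 1.5·IQR = 29.55 + 23.625 = 53.175.
-36.0 < -9.825 → outlier.
-31.9 < -9.825 → outlier.
-28.7 < -9.825 → outlier.
54.2 > 53.175 → outlier.
All remaining values lie within [-9.825, 53.175].

-36.0, -31.9, -28.7, 54.2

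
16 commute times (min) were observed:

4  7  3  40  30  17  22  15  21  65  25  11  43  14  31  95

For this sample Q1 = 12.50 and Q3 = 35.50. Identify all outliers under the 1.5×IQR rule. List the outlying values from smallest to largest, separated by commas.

95

IQR = Q3 − Q1 = 35.50 − 12.50 = 23.00.
Lower fence = Q1 − 1.5·IQR = 12.50 − 34.50 = -22.00.
Upper fence = Q3 + 1.5·IQR = 35.50 + 34.50 = 70.00.
95 > 70.00 → outlier.
All remaining values lie within [-22.00, 70.00].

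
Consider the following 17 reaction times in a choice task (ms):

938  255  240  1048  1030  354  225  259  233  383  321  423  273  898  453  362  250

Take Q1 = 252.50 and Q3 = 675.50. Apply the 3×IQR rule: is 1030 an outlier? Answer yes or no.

IQR = Q3 − Q1 = 675.50 − 252.50 = 423.00.
Lower fence = Q1 − 3·IQR = 252.50 − 1269.00 = -1016.50.
Upper fence = Q3 + 3·IQR = 675.50 + 1269.00 = 1944.50.
1030 lies within [-1016.50, 1944.50].

no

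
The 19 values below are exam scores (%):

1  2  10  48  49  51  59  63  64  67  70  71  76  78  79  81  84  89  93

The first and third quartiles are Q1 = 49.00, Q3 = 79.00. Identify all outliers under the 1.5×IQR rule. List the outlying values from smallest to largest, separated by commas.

IQR = Q3 − Q1 = 79.00 − 49.00 = 30.00.
Lower fence = Q1 − 1.5·IQR = 49.00 − 45.00 = 4.00.
Upper fence = Q3 + 1.5·IQR = 79.00 + 45.00 = 124.00.
1 < 4.00 → outlier.
2 < 4.00 → outlier.
All remaining values lie within [4.00, 124.00].

1, 2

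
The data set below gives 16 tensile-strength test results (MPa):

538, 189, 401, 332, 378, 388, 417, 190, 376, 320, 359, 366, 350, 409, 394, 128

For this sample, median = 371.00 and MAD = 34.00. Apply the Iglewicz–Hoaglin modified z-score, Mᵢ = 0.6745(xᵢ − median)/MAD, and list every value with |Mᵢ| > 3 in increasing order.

|Mᵢ| > 3 ⇔ |xᵢ − 371.00| > 3·34.00/0.6745 = 151.22.
So outliers lie outside [219.78, 522.22].
128: M = -4.82 → outlier.
189: M = -3.61 → outlier.
190: M = -3.59 → outlier.
538: M = 3.31 → outlier.

128, 189, 190, 538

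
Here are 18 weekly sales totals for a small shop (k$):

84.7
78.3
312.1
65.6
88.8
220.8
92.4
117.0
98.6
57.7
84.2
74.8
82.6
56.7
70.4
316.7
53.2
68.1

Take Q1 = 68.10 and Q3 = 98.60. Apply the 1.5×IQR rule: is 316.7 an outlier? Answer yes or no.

IQR = Q3 − Q1 = 98.60 − 68.10 = 30.50.
Lower fence = Q1 − 1.5·IQR = 68.10 − 45.75 = 22.35.
Upper fence = Q3 + 1.5·IQR = 98.60 + 45.75 = 144.35.
316.7 lies above the upper fence.

yes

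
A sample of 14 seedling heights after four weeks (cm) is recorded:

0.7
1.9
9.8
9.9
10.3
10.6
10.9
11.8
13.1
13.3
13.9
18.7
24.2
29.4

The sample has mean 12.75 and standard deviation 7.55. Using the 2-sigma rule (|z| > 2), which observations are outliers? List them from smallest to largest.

29.4

Cutoffs at x̄ ± 2s: 12.75 ± 2·7.55 = [-2.35, 27.85].
29.4: z = 2.21, |z| > 2 → outlier.
Every other value lies within [-2.35, 27.85].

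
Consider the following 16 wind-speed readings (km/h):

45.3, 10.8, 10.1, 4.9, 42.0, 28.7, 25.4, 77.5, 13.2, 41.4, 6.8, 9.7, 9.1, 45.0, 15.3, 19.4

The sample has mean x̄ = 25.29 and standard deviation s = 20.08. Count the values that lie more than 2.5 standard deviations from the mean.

Cutoffs: x̄ ± 2.5s = [-24.91, 75.49].
Outside the cutoffs: 77.5.

1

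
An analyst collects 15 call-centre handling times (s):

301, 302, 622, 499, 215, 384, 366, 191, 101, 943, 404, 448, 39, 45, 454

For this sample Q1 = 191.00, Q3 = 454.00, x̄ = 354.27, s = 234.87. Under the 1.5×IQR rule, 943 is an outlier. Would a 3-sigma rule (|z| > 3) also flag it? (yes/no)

no

z = (943 − 354.27) / 234.87 = 2.51.
|z| = 2.51 ≤ 3.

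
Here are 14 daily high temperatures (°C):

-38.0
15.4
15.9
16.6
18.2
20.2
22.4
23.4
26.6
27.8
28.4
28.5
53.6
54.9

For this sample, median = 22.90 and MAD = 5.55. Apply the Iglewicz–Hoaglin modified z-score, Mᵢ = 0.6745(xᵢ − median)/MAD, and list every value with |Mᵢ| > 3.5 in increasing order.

|Mᵢ| > 3.5 ⇔ |xᵢ − 22.90| > 3.5·5.55/0.6745 = 28.80.
So outliers lie outside [-5.90, 51.70].
-38.0: M = -7.40 → outlier.
53.6: M = 3.73 → outlier.
54.9: M = 3.89 → outlier.

-38.0, 53.6, 54.9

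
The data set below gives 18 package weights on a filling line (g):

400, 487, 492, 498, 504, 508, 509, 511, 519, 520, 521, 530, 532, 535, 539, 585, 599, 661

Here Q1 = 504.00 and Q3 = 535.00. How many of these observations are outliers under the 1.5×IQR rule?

IQR = 31.00; fences at 504.00 − 46.50 = 457.50 and 535.00 + 46.50 = 581.50.
Outside the cutoffs: 400, 585, 599, 661.

4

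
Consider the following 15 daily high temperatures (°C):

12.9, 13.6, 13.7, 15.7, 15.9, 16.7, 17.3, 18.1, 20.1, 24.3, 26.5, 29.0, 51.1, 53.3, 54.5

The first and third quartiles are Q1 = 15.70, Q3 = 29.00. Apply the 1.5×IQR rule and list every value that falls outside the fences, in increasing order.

IQR = Q3 − Q1 = 29.00 − 15.70 = 13.30.
Lower fence = Q1 − 1.5·IQR = 15.70 − 19.95 = -4.25.
Upper fence = Q3 + 1.5·IQR = 29.00 + 19.95 = 48.95.
51.1 > 48.95 → outlier.
53.3 > 48.95 → outlier.
54.5 > 48.95 → outlier.
All remaining values lie within [-4.25, 48.95].

51.1, 53.3, 54.5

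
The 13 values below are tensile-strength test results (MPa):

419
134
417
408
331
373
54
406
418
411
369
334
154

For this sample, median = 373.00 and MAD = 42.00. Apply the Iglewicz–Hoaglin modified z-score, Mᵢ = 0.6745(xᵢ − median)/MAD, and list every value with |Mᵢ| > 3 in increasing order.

|Mᵢ| > 3 ⇔ |xᵢ − 373.00| > 3·42.00/0.6745 = 186.81.
So outliers lie outside [186.19, 559.81].
54: M = -5.12 → outlier.
134: M = -3.84 → outlier.
154: M = -3.52 → outlier.

54, 134, 154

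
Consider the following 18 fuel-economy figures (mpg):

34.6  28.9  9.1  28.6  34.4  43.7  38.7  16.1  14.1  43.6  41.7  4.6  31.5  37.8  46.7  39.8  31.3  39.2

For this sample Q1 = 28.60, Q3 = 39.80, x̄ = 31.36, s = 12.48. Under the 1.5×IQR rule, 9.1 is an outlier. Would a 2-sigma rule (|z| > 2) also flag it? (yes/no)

z = (9.1 − 31.36) / 12.48 = -1.78.
|z| = 1.78 ≤ 2.

no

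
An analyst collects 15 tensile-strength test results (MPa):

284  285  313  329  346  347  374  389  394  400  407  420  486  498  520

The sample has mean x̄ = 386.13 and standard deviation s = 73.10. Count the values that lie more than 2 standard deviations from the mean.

Cutoffs: x̄ ± 2s = [239.93, 532.33].
Every value lies within the cutoffs.

0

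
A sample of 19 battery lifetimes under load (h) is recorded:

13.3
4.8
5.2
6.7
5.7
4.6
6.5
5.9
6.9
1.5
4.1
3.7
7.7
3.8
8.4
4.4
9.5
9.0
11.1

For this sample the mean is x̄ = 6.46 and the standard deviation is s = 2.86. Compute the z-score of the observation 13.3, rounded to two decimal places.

z = (13.3 − 6.46) / 2.86 = 2.39.

2.39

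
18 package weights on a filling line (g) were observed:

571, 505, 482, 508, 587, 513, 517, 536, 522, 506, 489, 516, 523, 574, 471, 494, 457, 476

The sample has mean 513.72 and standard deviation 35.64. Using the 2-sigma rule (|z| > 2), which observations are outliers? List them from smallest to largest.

587

Cutoffs at x̄ ± 2s: 513.72 ± 2·35.64 = [442.44, 585.00].
587: z = 2.06, |z| > 2 → outlier.
Every other value lies within [442.44, 585.00].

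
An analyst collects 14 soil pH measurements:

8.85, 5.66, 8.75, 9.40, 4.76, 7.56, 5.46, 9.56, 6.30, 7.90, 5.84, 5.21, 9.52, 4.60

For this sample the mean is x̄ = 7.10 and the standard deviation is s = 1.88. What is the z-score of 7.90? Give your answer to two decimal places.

z = (7.90 − 7.10) / 1.88 = 0.43.

0.43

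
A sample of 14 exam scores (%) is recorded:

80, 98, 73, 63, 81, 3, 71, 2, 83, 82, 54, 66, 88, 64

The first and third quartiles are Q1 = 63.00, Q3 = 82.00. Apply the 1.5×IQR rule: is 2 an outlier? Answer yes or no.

IQR = Q3 − Q1 = 82.00 − 63.00 = 19.00.
Lower fence = Q1 − 1.5·IQR = 63.00 − 28.50 = 34.50.
Upper fence = Q3 + 1.5·IQR = 82.00 + 28.50 = 110.50.
2 lies below the lower fence.

yes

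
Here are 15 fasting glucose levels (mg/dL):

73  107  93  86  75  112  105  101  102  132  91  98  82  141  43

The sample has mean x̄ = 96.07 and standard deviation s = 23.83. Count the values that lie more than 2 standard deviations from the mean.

Cutoffs: x̄ ± 2s = [48.41, 143.73].
Outside the cutoffs: 43.

1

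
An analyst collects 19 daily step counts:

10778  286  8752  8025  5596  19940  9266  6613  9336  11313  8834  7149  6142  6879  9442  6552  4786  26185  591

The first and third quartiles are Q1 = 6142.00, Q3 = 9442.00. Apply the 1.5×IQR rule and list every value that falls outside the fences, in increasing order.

IQR = Q3 − Q1 = 9442.00 − 6142.00 = 3300.00.
Lower fence = Q1 − 1.5·IQR = 6142.00 − 4950.00 = 1192.00.
Upper fence = Q3 + 1.5·IQR = 9442.00 + 4950.00 = 14392.00.
286 < 1192.00 → outlier.
591 < 1192.00 → outlier.
19940 > 14392.00 → outlier.
26185 > 14392.00 → outlier.
All remaining values lie within [1192.00, 14392.00].

286, 591, 19940, 26185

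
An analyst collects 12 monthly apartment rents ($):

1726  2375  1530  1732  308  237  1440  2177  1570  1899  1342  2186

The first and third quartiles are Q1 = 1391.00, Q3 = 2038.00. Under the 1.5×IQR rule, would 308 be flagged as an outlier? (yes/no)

IQR = Q3 − Q1 = 2038.00 − 1391.00 = 647.00.
Lower fence = Q1 − 1.5·IQR = 1391.00 − 970.50 = 420.50.
Upper fence = Q3 + 1.5·IQR = 2038.00 + 970.50 = 3008.50.
308 lies below the lower fence.

yes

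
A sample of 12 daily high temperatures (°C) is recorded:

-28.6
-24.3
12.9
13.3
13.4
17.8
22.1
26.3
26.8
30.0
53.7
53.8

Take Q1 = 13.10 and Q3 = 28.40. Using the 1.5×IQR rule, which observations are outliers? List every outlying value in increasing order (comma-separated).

-28.6, -24.3, 53.7, 53.8

IQR = Q3 − Q1 = 28.40 − 13.10 = 15.30.
Lower fence = Q1 − 1.5·IQR = 13.10 − 22.95 = -9.85.
Upper fence = Q3 + 1.5·IQR = 28.40 + 22.95 = 51.35.
-28.6 < -9.85 → outlier.
-24.3 < -9.85 → outlier.
53.7 > 51.35 → outlier.
53.8 > 51.35 → outlier.
All remaining values lie within [-9.85, 51.35].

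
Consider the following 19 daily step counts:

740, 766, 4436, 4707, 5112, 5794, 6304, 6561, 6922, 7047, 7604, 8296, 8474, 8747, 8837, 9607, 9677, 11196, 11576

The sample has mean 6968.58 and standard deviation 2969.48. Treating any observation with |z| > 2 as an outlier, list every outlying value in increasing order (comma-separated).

740, 766

Cutoffs at x̄ ± 2s: 6968.58 ± 2·2969.48 = [1029.62, 12907.54].
740: z = -2.10, |z| > 2 → outlier.
766: z = -2.09, |z| > 2 → outlier.
Every other value lies within [1029.62, 12907.54].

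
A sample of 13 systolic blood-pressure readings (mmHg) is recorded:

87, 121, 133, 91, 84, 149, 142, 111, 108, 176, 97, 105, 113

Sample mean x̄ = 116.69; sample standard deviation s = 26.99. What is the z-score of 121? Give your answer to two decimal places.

0.16

z = (121 − 116.69) / 26.99 = 0.16.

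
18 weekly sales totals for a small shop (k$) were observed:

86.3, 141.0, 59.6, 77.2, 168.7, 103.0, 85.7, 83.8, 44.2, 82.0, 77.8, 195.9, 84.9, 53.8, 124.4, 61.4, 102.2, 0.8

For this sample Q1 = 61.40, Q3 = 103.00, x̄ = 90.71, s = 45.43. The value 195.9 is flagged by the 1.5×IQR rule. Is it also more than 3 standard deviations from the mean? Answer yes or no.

no

z = (195.9 − 90.71) / 45.43 = 2.32.
|z| = 2.32 ≤ 3.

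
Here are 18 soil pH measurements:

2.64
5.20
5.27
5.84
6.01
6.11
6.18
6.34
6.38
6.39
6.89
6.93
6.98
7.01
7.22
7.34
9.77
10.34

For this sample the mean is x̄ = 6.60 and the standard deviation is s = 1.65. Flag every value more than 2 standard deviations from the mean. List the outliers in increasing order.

Cutoffs at x̄ ± 2s: 6.60 ± 2·1.65 = [3.30, 9.90].
2.64: z = -2.40, |z| > 2 → outlier.
10.34: z = 2.27, |z| > 2 → outlier.
Every other value lies within [3.30, 9.90].

2.64, 10.34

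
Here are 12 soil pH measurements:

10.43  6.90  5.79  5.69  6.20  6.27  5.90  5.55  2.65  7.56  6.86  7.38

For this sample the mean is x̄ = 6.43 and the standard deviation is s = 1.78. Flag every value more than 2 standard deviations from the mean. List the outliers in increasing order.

2.65, 10.43

Cutoffs at x̄ ± 2s: 6.43 ± 2·1.78 = [2.87, 9.99].
2.65: z = -2.12, |z| > 2 → outlier.
10.43: z = 2.25, |z| > 2 → outlier.
Every other value lies within [2.87, 9.99].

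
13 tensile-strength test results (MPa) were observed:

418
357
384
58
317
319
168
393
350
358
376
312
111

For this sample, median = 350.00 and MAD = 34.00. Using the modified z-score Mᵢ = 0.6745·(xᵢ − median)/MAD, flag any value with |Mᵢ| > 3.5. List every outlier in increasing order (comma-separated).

58, 111, 168

|Mᵢ| > 3.5 ⇔ |xᵢ − 350.00| > 3.5·34.00/0.6745 = 176.43.
So outliers lie outside [173.57, 526.43].
58: M = -5.79 → outlier.
111: M = -4.74 → outlier.
168: M = -3.61 → outlier.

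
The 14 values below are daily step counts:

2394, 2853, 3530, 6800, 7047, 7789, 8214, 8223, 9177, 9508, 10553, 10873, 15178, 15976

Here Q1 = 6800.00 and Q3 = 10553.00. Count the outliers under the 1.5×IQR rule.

0

IQR = 3753.00; fences at 6800.00 − 5629.50 = 1170.50 and 10553.00 + 5629.50 = 16182.50.
Every value lies within the cutoffs.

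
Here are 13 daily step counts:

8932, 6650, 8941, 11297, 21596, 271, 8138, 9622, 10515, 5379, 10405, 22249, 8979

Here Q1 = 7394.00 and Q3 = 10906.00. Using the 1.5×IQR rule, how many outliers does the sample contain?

3

IQR = 3512.00; fences at 7394.00 − 5268.00 = 2126.00 and 10906.00 + 5268.00 = 16174.00.
Outside the cutoffs: 271, 21596, 22249.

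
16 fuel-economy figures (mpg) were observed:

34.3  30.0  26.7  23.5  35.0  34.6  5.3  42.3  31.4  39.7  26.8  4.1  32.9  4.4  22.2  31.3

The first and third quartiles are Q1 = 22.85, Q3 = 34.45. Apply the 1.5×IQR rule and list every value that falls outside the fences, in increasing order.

4.1, 4.4, 5.3

IQR = Q3 − Q1 = 34.45 − 22.85 = 11.60.
Lower fence = Q1 − 1.5·IQR = 22.85 − 17.40 = 5.45.
Upper fence = Q3 + 1.5·IQR = 34.45 + 17.40 = 51.85.
4.1 < 5.45 → outlier.
4.4 < 5.45 → outlier.
5.3 < 5.45 → outlier.
All remaining values lie within [5.45, 51.85].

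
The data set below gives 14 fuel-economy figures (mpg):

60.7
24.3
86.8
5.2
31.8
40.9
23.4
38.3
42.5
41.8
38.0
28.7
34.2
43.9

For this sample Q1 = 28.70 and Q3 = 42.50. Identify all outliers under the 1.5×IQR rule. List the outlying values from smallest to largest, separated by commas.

IQR = Q3 − Q1 = 42.50 − 28.70 = 13.80.
Lower fence = Q1 − 1.5·IQR = 28.70 − 20.70 = 8.00.
Upper fence = Q3 + 1.5·IQR = 42.50 + 20.70 = 63.20.
5.2 < 8.00 → outlier.
86.8 > 63.20 → outlier.
All remaining values lie within [8.00, 63.20].

5.2, 86.8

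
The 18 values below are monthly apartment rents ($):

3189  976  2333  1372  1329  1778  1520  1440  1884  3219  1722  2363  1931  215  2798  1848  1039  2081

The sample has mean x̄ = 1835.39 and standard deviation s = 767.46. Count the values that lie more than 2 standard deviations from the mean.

Cutoffs: x̄ ± 2s = [300.47, 3370.31].
Outside the cutoffs: 215.

1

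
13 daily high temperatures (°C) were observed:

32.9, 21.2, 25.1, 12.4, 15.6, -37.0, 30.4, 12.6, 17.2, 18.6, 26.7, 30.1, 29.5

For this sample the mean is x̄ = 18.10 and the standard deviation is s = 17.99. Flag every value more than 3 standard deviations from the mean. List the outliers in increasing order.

-37.0

Cutoffs at x̄ ± 3s: 18.10 ± 3·17.99 = [-35.87, 72.07].
-37.0: z = -3.06, |z| > 3 → outlier.
Every other value lies within [-35.87, 72.07].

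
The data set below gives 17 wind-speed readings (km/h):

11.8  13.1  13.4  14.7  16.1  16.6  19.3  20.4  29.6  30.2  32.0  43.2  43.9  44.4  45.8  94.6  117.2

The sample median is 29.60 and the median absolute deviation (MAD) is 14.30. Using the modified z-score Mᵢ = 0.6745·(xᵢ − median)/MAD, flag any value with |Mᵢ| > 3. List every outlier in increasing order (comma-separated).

94.6, 117.2

|Mᵢ| > 3 ⇔ |xᵢ − 29.60| > 3·14.30/0.6745 = 63.60.
So outliers lie outside [-34.00, 93.20].
94.6: M = 3.07 → outlier.
117.2: M = 4.13 → outlier.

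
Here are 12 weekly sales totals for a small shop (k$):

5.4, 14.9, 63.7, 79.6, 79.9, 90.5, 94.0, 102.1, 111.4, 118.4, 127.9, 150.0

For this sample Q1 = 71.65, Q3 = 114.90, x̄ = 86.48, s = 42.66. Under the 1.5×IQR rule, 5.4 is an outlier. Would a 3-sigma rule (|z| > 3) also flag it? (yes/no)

z = (5.4 − 86.48) / 42.66 = -1.90.
|z| = 1.90 ≤ 3.

no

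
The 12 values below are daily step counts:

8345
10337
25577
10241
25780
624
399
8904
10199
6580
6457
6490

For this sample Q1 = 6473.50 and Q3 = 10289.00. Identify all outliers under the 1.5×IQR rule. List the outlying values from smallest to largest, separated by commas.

399, 624, 25577, 25780

IQR = Q3 − Q1 = 10289.00 − 6473.50 = 3815.50.
Lower fence = Q1 − 1.5·IQR = 6473.50 − 5723.25 = 750.25.
Upper fence = Q3 + 1.5·IQR = 10289.00 + 5723.25 = 16012.25.
399 < 750.25 → outlier.
624 < 750.25 → outlier.
25577 > 16012.25 → outlier.
25780 > 16012.25 → outlier.
All remaining values lie within [750.25, 16012.25].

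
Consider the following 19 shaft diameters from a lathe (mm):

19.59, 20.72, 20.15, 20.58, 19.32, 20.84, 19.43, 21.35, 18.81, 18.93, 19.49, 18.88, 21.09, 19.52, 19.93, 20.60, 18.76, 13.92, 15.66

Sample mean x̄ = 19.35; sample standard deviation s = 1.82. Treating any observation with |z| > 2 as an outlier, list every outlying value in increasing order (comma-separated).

13.92, 15.66

Cutoffs at x̄ ± 2s: 19.35 ± 2·1.82 = [15.71, 22.99].
13.92: z = -2.98, |z| > 2 → outlier.
15.66: z = -2.03, |z| > 2 → outlier.
Every other value lies within [15.71, 22.99].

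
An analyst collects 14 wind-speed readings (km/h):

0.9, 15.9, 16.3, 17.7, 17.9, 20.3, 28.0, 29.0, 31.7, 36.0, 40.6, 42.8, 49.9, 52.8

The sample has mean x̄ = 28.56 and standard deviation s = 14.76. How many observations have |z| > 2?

0

Cutoffs: x̄ ± 2s = [-0.96, 58.08].
Every value lies within the cutoffs.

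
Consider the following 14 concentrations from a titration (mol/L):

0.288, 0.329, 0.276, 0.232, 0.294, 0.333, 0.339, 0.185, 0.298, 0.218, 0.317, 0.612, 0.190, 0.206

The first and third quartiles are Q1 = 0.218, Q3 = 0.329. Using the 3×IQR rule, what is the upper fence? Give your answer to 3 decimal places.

IQR = Q3 − Q1 = 0.329 − 0.218 = 0.111.
Lower fence = Q1 − 3·IQR = 0.218 − 0.333 = -0.115.
Upper fence = Q3 + 3·IQR = 0.329 + 0.333 = 0.662.

0.662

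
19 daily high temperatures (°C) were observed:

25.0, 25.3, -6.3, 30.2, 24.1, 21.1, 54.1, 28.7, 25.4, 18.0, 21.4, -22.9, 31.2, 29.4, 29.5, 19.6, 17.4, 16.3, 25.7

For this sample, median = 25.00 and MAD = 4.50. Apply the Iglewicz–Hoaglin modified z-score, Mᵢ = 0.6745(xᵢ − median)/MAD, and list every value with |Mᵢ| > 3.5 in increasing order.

|Mᵢ| > 3.5 ⇔ |xᵢ − 25.00| > 3.5·4.50/0.6745 = 23.35.
So outliers lie outside [1.65, 48.35].
-22.9: M = -7.18 → outlier.
-6.3: M = -4.69 → outlier.
54.1: M = 4.36 → outlier.

-22.9, -6.3, 54.1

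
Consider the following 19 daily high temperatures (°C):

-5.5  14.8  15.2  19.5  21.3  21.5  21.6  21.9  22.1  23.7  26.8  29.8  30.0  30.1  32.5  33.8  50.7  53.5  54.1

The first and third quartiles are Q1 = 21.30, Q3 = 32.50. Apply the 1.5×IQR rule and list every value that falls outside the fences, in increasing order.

-5.5, 50.7, 53.5, 54.1

IQR = Q3 − Q1 = 32.50 − 21.30 = 11.20.
Lower fence = Q1 − 1.5·IQR = 21.30 − 16.80 = 4.50.
Upper fence = Q3 + 1.5·IQR = 32.50 + 16.80 = 49.30.
-5.5 < 4.50 → outlier.
50.7 > 49.30 → outlier.
53.5 > 49.30 → outlier.
54.1 > 49.30 → outlier.
All remaining values lie within [4.50, 49.30].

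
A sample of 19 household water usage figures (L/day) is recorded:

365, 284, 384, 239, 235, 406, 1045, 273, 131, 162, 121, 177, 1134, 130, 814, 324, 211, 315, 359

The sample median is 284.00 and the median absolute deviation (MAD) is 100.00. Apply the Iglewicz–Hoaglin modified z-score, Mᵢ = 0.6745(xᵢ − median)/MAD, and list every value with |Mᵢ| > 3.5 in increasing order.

814, 1045, 1134

|Mᵢ| > 3.5 ⇔ |xᵢ − 284.00| > 3.5·100.00/0.6745 = 518.90.
So outliers lie outside [-234.90, 802.90].
814: M = 3.57 → outlier.
1045: M = 5.13 → outlier.
1134: M = 5.73 → outlier.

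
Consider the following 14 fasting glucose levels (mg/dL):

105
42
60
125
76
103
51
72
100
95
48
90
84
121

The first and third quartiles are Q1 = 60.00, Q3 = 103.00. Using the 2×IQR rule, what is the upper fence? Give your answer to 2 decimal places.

IQR = Q3 − Q1 = 103.00 − 60.00 = 43.00.
Lower fence = Q1 − 2·IQR = 60.00 − 86.00 = -26.00.
Upper fence = Q3 + 2·IQR = 103.00 + 86.00 = 189.00.

189.00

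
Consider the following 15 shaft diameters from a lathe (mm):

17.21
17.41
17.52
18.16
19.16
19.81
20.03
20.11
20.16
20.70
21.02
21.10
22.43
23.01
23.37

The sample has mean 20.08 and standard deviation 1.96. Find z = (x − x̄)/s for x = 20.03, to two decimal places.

-0.03

z = (20.03 − 20.08) / 1.96 = -0.03.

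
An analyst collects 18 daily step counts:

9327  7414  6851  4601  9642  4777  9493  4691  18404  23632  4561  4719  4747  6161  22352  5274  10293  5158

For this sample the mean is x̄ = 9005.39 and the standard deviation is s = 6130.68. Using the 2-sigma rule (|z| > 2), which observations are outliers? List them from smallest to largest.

Cutoffs at x̄ ± 2s: 9005.39 ± 2·6130.68 = [-3255.97, 21266.75].
22352: z = 2.18, |z| > 2 → outlier.
23632: z = 2.39, |z| > 2 → outlier.
Every other value lies within [-3255.97, 21266.75].

22352, 23632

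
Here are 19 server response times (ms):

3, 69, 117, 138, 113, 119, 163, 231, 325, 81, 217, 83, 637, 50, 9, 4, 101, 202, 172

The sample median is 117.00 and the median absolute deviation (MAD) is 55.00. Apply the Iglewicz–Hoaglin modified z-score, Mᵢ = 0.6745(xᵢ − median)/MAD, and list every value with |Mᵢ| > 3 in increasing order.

637

|Mᵢ| > 3 ⇔ |xᵢ − 117.00| > 3·55.00/0.6745 = 244.63.
So outliers lie outside [-127.63, 361.63].
637: M = 6.38 → outlier.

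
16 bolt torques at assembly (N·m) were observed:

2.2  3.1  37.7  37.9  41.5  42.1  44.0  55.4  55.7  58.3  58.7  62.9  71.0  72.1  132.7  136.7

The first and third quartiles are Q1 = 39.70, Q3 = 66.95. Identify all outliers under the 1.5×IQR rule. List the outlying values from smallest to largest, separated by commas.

IQR = Q3 − Q1 = 66.95 − 39.70 = 27.25.
Lower fence = Q1 − 1.5·IQR = 39.70 − 40.875 = -1.175.
Upper fence = Q3 + 1.5·IQR = 66.95 + 40.875 = 107.825.
132.7 > 107.825 → outlier.
136.7 > 107.825 → outlier.
All remaining values lie within [-1.175, 107.825].

132.7, 136.7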